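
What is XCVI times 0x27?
Convert XCVI (Roman numeral) → 90 + 5 + 1 = 96 (decimal)
Convert 0x27 (hexadecimal) → 2×16 + 7 = 39 (decimal)
Compute 96 × 39 = 3744
3744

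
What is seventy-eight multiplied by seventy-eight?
Convert seventy-eight (English words) → 78 (decimal)
Convert seventy-eight (English words) → 78 (decimal)
Compute 78 × 78 = 6084
6084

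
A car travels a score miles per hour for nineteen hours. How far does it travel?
Convert a score (colloquial) → 20 (decimal)
Convert nineteen (English words) → 19 (decimal)
Compute 20 × 19 = 380
380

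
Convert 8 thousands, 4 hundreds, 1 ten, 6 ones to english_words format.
Convert 8 thousands, 4 hundreds, 1 ten, 6 ones (place-value notation) → 8×1000 + 4×100 + 1×10 + 6 = 8416 (decimal)
Convert 8416 (decimal) → 8416 = 8×1000 + 4×100 + 16 → eight thousand four hundred sixteen (English words)
eight thousand four hundred sixteen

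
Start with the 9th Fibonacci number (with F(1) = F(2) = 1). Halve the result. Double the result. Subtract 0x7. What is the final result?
Convert the 9th Fibonacci number (with F(1) = F(2) = 1) (Fibonacci index) → 1, 1, 2, 3, 5, 8, 13, 21, 34 → 34 (decimal)
Start: 34
34 ÷ 2 = 17
17 × 2 = 34
Convert 0x7 (hexadecimal) → 7 (decimal)
34 - 7 = 27
27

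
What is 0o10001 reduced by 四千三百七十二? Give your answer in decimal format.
Convert 0o10001 (octal) → 1×4096 + 1 = 4097 (decimal)
Convert 四千三百七十二 (Chinese numeral) → 4×1000 + 3×100 + 7×10 + 2 = 4372 (decimal)
Compute 4097 - 4372 = -275
-275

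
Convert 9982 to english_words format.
Convert 9982 (decimal) → 9982 = 9×1000 + 9×100 + 82 → nine thousand nine hundred eighty-two (English words)
nine thousand nine hundred eighty-two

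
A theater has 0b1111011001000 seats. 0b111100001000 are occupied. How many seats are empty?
Convert 0b1111011001000 (binary) → 4096 + 2048 + 1024 + 512 + 128 + 64 + 8 = 7880 (decimal)
Convert 0b111100001000 (binary) → 2048 + 1024 + 512 + 256 + 8 = 3848 (decimal)
Compute 7880 - 3848 = 4032
4032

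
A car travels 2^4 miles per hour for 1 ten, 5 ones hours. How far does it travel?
Convert 2^4 (power) → 16 (decimal)
Convert 1 ten, 5 ones (place-value notation) → 1×10 + 5 = 15 (decimal)
Compute 16 × 15 = 240
240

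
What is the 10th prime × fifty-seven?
Convert the 10th prime (prime index) → 29 (decimal)
Convert fifty-seven (English words) → 57 (decimal)
Compute 29 × 57 = 1653
1653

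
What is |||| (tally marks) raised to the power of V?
Convert |||| (tally marks) → 4 (decimal)
Convert V (Roman numeral) → 5 (decimal)
Compute 4 ^ 5 = 1024
1024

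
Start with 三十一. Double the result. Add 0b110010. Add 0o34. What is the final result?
Convert 三十一 (Chinese numeral) → 3×10 + 1 = 31 (decimal)
Start: 31
31 × 2 = 62
Convert 0b110010 (binary) → 32 + 16 + 2 = 50 (decimal)
62 + 50 = 112
Convert 0o34 (octal) → 3×8 + 4 = 28 (decimal)
112 + 28 = 140
140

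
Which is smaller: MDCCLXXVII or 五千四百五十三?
Convert MDCCLXXVII (Roman numeral) → 1000 + 500 + 100 + 100 + 50 + 10 + 10 + 5 + 1 + 1 = 1777 (decimal)
Convert 五千四百五十三 (Chinese numeral) → 5×1000 + 4×100 + 5×10 + 3 = 5453 (decimal)
Compare 1777 vs 5453: smaller = 1777
1777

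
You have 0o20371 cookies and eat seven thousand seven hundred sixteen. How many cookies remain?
Convert 0o20371 (octal) → 2×4096 + 3×64 + 7×8 + 1 = 8441 (decimal)
Convert seven thousand seven hundred sixteen (English words) → 7×1000 + 7×100 + 16 = 7716 (decimal)
Compute 8441 - 7716 = 725
725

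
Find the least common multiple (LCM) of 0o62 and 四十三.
Convert 0o62 (octal) → 6×8 + 2 = 50 (decimal)
Convert 四十三 (Chinese numeral) → 4×10 + 3 = 43 (decimal)
Compute lcm(50, 43) = 2150
2150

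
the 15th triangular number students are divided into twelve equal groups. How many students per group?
Convert the 15th triangular number (triangular index) → 15×16/2 = 120 (decimal)
Convert twelve (English words) → 12 (decimal)
Compute 120 ÷ 12 = 10
10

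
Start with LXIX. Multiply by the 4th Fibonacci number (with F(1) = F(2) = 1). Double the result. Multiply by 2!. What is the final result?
Convert LXIX (Roman numeral) → 50 + 10 + 9 = 69 (decimal)
Start: 69
Convert the 4th Fibonacci number (with F(1) = F(2) = 1) (Fibonacci index) → 1, 1, 2, 3 → 3 (decimal)
69 × 3 = 207
207 × 2 = 414
Convert 2! (factorial) → 2 (decimal)
414 × 2 = 828
828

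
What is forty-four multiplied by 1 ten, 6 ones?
Convert forty-four (English words) → 44 (decimal)
Convert 1 ten, 6 ones (place-value notation) → 1×10 + 6 = 16 (decimal)
Compute 44 × 16 = 704
704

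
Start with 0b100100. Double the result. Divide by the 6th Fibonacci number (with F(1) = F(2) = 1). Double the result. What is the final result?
Convert 0b100100 (binary) → 32 + 4 = 36 (decimal)
Start: 36
36 × 2 = 72
Convert the 6th Fibonacci number (with F(1) = F(2) = 1) (Fibonacci index) → 1, 1, 2, 3, 5, 8 → 8 (decimal)
72 ÷ 8 = 9
9 × 2 = 18
18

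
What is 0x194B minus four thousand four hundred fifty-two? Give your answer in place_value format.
Convert 0x194B (hexadecimal) → 1×4096 + 9×256 + 4×16 + 11 = 6475 (decimal)
Convert four thousand four hundred fifty-two (English words) → 4×1000 + 4×100 + 52 = 4452 (decimal)
Compute 6475 - 4452 = 2023
Convert 2023 (decimal) → 2023 = 2×1000 + 2×10 + 3 → 2 thousands, 2 tens, 3 ones (place-value notation)
2 thousands, 2 tens, 3 ones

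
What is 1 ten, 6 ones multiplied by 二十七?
Convert 1 ten, 6 ones (place-value notation) → 1×10 + 6 = 16 (decimal)
Convert 二十七 (Chinese numeral) → 2×10 + 7 = 27 (decimal)
Compute 16 × 27 = 432
432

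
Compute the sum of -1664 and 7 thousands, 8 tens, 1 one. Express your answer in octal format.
Convert 7 thousands, 8 tens, 1 one (place-value notation) → 7×1000 + 8×10 + 1 = 7081 (decimal)
Compute -1664 + 7081 = 5417
Convert 5417 (decimal) → 5417 = 1×4096 + 2×512 + 4×64 + 5×8 + 1 → 0o12451 (octal)
0o12451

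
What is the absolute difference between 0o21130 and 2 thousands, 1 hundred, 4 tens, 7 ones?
Convert 0o21130 (octal) → 2×4096 + 1×512 + 1×64 + 3×8 = 8792 (decimal)
Convert 2 thousands, 1 hundred, 4 tens, 7 ones (place-value notation) → 2×1000 + 1×100 + 4×10 + 7 = 2147 (decimal)
Compute |8792 - 2147| = 6645
6645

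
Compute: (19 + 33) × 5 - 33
Parentheses first: 19 + 33 = 52
Multiply: 52 × 5 = 260
Subtract: 260 - 33 = 227
227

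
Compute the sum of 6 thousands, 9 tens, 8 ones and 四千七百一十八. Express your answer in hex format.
Convert 6 thousands, 9 tens, 8 ones (place-value notation) → 6×1000 + 9×10 + 8 = 6098 (decimal)
Convert 四千七百一十八 (Chinese numeral) → 4×1000 + 7×100 + 1×10 + 8 = 4718 (decimal)
Compute 6098 + 4718 = 10816
Convert 10816 (decimal) → 10816 = 2×4096 + 10×256 + 4×16 → 0x2A40 (hexadecimal)
0x2A40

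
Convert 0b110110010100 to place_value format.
Convert 0b110110010100 (binary) → 2048 + 1024 + 256 + 128 + 16 + 4 = 3476 (decimal)
Convert 3476 (decimal) → 3476 = 3×1000 + 4×100 + 7×10 + 6 → 3 thousands, 4 hundreds, 7 tens, 6 ones (place-value notation)
3 thousands, 4 hundreds, 7 tens, 6 ones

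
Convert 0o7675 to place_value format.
Convert 0o7675 (octal) → 7×512 + 6×64 + 7×8 + 5 = 4029 (decimal)
Convert 4029 (decimal) → 4029 = 4×1000 + 2×10 + 9 → 4 thousands, 2 tens, 9 ones (place-value notation)
4 thousands, 2 tens, 9 ones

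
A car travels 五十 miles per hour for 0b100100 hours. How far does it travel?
Convert 五十 (Chinese numeral) → 5×10 = 50 (decimal)
Convert 0b100100 (binary) → 32 + 4 = 36 (decimal)
Compute 50 × 36 = 1800
1800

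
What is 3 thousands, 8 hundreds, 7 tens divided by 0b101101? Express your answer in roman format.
Convert 3 thousands, 8 hundreds, 7 tens (place-value notation) → 3×1000 + 8×100 + 7×10 = 3870 (decimal)
Convert 0b101101 (binary) → 32 + 8 + 4 + 1 = 45 (decimal)
Compute 3870 ÷ 45 = 86
Convert 86 (decimal) → 86 = 50 + 10 + 10 + 10 + 5 + 1 → LXXXVI (Roman numeral)
LXXXVI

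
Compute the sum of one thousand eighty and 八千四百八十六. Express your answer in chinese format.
Convert one thousand eighty (English words) → 1×1000 + 80 = 1080 (decimal)
Convert 八千四百八十六 (Chinese numeral) → 8×1000 + 4×100 + 8×10 + 6 = 8486 (decimal)
Compute 1080 + 8486 = 9566
Convert 9566 (decimal) → 9566 = 9×1000 + 5×100 + 6×10 + 6 → 九千五百六十六 (Chinese numeral)
九千五百六十六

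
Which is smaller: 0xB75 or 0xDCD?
Convert 0xB75 (hexadecimal) → 11×256 + 7×16 + 5 = 2933 (decimal)
Convert 0xDCD (hexadecimal) → 13×256 + 12×16 + 13 = 3533 (decimal)
Compare 2933 vs 3533: smaller = 2933
2933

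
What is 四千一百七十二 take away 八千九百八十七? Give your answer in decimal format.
Convert 四千一百七十二 (Chinese numeral) → 4×1000 + 1×100 + 7×10 + 2 = 4172 (decimal)
Convert 八千九百八十七 (Chinese numeral) → 8×1000 + 9×100 + 8×10 + 7 = 8987 (decimal)
Compute 4172 - 8987 = -4815
-4815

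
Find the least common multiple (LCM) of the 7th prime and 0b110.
Convert the 7th prime (prime index) → 17 (decimal)
Convert 0b110 (binary) → 4 + 2 = 6 (decimal)
Compute lcm(17, 6) = 102
102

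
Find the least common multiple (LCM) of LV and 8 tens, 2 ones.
Convert LV (Roman numeral) → 50 + 5 = 55 (decimal)
Convert 8 tens, 2 ones (place-value notation) → 8×10 + 2 = 82 (decimal)
Compute lcm(55, 82) = 4510
4510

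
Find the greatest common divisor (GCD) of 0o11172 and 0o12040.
Convert 0o11172 (octal) → 1×4096 + 1×512 + 1×64 + 7×8 + 2 = 4730 (decimal)
Convert 0o12040 (octal) → 1×4096 + 2×512 + 4×8 = 5152 (decimal)
Compute gcd(4730, 5152) = 2
2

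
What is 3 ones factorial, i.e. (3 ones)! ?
Convert 3 ones (place-value notation) → 3 (decimal)
Compute 3! = 6
6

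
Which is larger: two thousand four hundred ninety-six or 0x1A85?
Convert two thousand four hundred ninety-six (English words) → 2×1000 + 4×100 + 96 = 2496 (decimal)
Convert 0x1A85 (hexadecimal) → 1×4096 + 10×256 + 8×16 + 5 = 6789 (decimal)
Compare 2496 vs 6789: larger = 6789
6789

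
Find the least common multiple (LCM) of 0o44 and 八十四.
Convert 0o44 (octal) → 4×8 + 4 = 36 (decimal)
Convert 八十四 (Chinese numeral) → 8×10 + 4 = 84 (decimal)
Compute lcm(36, 84) = 252
252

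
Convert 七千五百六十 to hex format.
Convert 七千五百六十 (Chinese numeral) → 7×1000 + 5×100 + 6×10 = 7560 (decimal)
Convert 7560 (decimal) → 7560 = 1×4096 + 13×256 + 8×16 + 8 → 0x1D88 (hexadecimal)
0x1D88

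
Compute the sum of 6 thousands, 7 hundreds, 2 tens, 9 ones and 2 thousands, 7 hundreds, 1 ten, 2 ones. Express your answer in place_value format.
Convert 6 thousands, 7 hundreds, 2 tens, 9 ones (place-value notation) → 6×1000 + 7×100 + 2×10 + 9 = 6729 (decimal)
Convert 2 thousands, 7 hundreds, 1 ten, 2 ones (place-value notation) → 2×1000 + 7×100 + 1×10 + 2 = 2712 (decimal)
Compute 6729 + 2712 = 9441
Convert 9441 (decimal) → 9441 = 9×1000 + 4×100 + 4×10 + 1 → 9 thousands, 4 hundreds, 4 tens, 1 one (place-value notation)
9 thousands, 4 hundreds, 4 tens, 1 one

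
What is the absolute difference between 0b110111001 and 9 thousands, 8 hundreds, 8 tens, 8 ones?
Convert 0b110111001 (binary) → 256 + 128 + 32 + 16 + 8 + 1 = 441 (decimal)
Convert 9 thousands, 8 hundreds, 8 tens, 8 ones (place-value notation) → 9×1000 + 8×100 + 8×10 + 8 = 9888 (decimal)
Compute |441 - 9888| = 9447
9447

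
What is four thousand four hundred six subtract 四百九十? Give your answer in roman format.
Convert four thousand four hundred six (English words) → 4×1000 + 4×100 + 6 = 4406 (decimal)
Convert 四百九十 (Chinese numeral) → 4×100 + 9×10 = 490 (decimal)
Compute 4406 - 490 = 3916
Convert 3916 (decimal) → 3916 = 1000 + 1000 + 1000 + 900 + 10 + 5 + 1 → MMMCMXVI (Roman numeral)
MMMCMXVI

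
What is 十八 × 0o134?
Convert 十八 (Chinese numeral) → 1×10 + 8 = 18 (decimal)
Convert 0o134 (octal) → 1×64 + 3×8 + 4 = 92 (decimal)
Compute 18 × 92 = 1656
1656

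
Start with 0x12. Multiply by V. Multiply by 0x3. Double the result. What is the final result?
Convert 0x12 (hexadecimal) → 1×16 + 2 = 18 (decimal)
Start: 18
Convert V (Roman numeral) → 5 (decimal)
18 × 5 = 90
Convert 0x3 (hexadecimal) → 3 (decimal)
90 × 3 = 270
270 × 2 = 540
540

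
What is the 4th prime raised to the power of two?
Convert the 4th prime (prime index) → 7 (decimal)
Convert two (English words) → 2 (decimal)
Compute 7 ^ 2 = 49
49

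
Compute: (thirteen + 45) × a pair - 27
Convert thirteen (English words) → 13 (decimal)
Convert a pair (colloquial) → 2 (decimal)
Expression in decimal: (13 + 45) × 2 - 27
Parentheses first: 13 + 45 = 58
Multiply: 58 × 2 = 116
Subtract: 116 - 27 = 89
89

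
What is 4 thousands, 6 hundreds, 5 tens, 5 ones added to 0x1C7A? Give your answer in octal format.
Convert 4 thousands, 6 hundreds, 5 tens, 5 ones (place-value notation) → 4×1000 + 6×100 + 5×10 + 5 = 4655 (decimal)
Convert 0x1C7A (hexadecimal) → 1×4096 + 12×256 + 7×16 + 10 = 7290 (decimal)
Compute 4655 + 7290 = 11945
Convert 11945 (decimal) → 11945 = 2×4096 + 7×512 + 2×64 + 5×8 + 1 → 0o27251 (octal)
0o27251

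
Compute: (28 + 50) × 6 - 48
Parentheses first: 28 + 50 = 78
Multiply: 78 × 6 = 468
Subtract: 468 - 48 = 420
420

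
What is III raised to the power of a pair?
Convert III (Roman numeral) → 1 + 1 + 1 = 3 (decimal)
Convert a pair (colloquial) → 2 (decimal)
Compute 3 ^ 2 = 9
9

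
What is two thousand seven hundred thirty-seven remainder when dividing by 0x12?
Convert two thousand seven hundred thirty-seven (English words) → 2×1000 + 7×100 + 37 = 2737 (decimal)
Convert 0x12 (hexadecimal) → 1×16 + 2 = 18 (decimal)
Compute 2737 mod 18 = 1
1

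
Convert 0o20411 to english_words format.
Convert 0o20411 (octal) → 2×4096 + 4×64 + 1×8 + 1 = 8457 (decimal)
Convert 8457 (decimal) → 8457 = 8×1000 + 4×100 + 57 → eight thousand four hundred fifty-seven (English words)
eight thousand four hundred fifty-seven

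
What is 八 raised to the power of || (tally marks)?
Convert 八 (Chinese numeral) → 8 (decimal)
Convert || (tally marks) → 2 (decimal)
Compute 8 ^ 2 = 64
64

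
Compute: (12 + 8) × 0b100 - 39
Convert 0b100 (binary) → 4 (decimal)
Expression in decimal: (12 + 8) × 4 - 39
Parentheses first: 12 + 8 = 20
Multiply: 20 × 4 = 80
Subtract: 80 - 39 = 41
41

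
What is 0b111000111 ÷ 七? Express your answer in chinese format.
Convert 0b111000111 (binary) → 256 + 128 + 64 + 4 + 2 + 1 = 455 (decimal)
Convert 七 (Chinese numeral) → 7 (decimal)
Compute 455 ÷ 7 = 65
Convert 65 (decimal) → 65 = 6×10 + 5 → 六十五 (Chinese numeral)
六十五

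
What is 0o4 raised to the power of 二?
Convert 0o4 (octal) → 4 (decimal)
Convert 二 (Chinese numeral) → 2 (decimal)
Compute 4 ^ 2 = 16
16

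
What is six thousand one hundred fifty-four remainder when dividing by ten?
Convert six thousand one hundred fifty-four (English words) → 6×1000 + 1×100 + 54 = 6154 (decimal)
Convert ten (English words) → 10 (decimal)
Compute 6154 mod 10 = 4
4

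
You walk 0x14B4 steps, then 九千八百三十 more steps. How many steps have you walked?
Convert 0x14B4 (hexadecimal) → 1×4096 + 4×256 + 11×16 + 4 = 5300 (decimal)
Convert 九千八百三十 (Chinese numeral) → 9×1000 + 8×100 + 3×10 = 9830 (decimal)
Compute 5300 + 9830 = 15130
15130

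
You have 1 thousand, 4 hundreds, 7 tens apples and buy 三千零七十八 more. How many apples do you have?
Convert 1 thousand, 4 hundreds, 7 tens (place-value notation) → 1×1000 + 4×100 + 7×10 = 1470 (decimal)
Convert 三千零七十八 (Chinese numeral) → 3×1000 + 7×10 + 8 = 3078 (decimal)
Compute 1470 + 3078 = 4548
4548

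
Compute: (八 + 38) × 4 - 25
Convert 八 (Chinese numeral) → 8 (decimal)
Expression in decimal: (8 + 38) × 4 - 25
Parentheses first: 8 + 38 = 46
Multiply: 46 × 4 = 184
Subtract: 184 - 25 = 159
159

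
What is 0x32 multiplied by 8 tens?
Convert 0x32 (hexadecimal) → 3×16 + 2 = 50 (decimal)
Convert 8 tens (place-value notation) → 8×10 = 80 (decimal)
Compute 50 × 80 = 4000
4000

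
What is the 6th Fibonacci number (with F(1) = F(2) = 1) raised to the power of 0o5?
Convert the 6th Fibonacci number (with F(1) = F(2) = 1) (Fibonacci index) → 1, 1, 2, 3, 5, 8 → 8 (decimal)
Convert 0o5 (octal) → 5 (decimal)
Compute 8 ^ 5 = 32768
32768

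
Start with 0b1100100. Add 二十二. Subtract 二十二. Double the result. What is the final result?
Convert 0b1100100 (binary) → 64 + 32 + 4 = 100 (decimal)
Start: 100
Convert 二十二 (Chinese numeral) → 2×10 + 2 = 22 (decimal)
100 + 22 = 122
Convert 二十二 (Chinese numeral) → 2×10 + 2 = 22 (decimal)
122 - 22 = 100
100 × 2 = 200
200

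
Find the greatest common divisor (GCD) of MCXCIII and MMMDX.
Convert MCXCIII (Roman numeral) → 1000 + 100 + 90 + 1 + 1 + 1 = 1193 (decimal)
Convert MMMDX (Roman numeral) → 1000 + 1000 + 1000 + 500 + 10 = 3510 (decimal)
Compute gcd(1193, 3510) = 1
1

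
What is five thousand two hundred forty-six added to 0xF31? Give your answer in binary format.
Convert five thousand two hundred forty-six (English words) → 5×1000 + 2×100 + 46 = 5246 (decimal)
Convert 0xF31 (hexadecimal) → 15×256 + 3×16 + 1 = 3889 (decimal)
Compute 5246 + 3889 = 9135
Convert 9135 (decimal) → 9135 = 8192 + 512 + 256 + 128 + 32 + 8 + 4 + 2 + 1 → 0b10001110101111 (binary)
0b10001110101111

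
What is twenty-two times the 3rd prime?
Convert twenty-two (English words) → 22 (decimal)
Convert the 3rd prime (prime index) → 5 (decimal)
Compute 22 × 5 = 110
110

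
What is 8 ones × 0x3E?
Convert 8 ones (place-value notation) → 8 (decimal)
Convert 0x3E (hexadecimal) → 3×16 + 14 = 62 (decimal)
Compute 8 × 62 = 496
496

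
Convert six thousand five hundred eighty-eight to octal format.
Convert six thousand five hundred eighty-eight (English words) → 6×1000 + 5×100 + 88 = 6588 (decimal)
Convert 6588 (decimal) → 6588 = 1×4096 + 4×512 + 6×64 + 7×8 + 4 → 0o14674 (octal)
0o14674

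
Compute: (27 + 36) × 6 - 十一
Convert 十一 (Chinese numeral) → 1×10 + 1 = 11 (decimal)
Expression in decimal: (27 + 36) × 6 - 11
Parentheses first: 27 + 36 = 63
Multiply: 63 × 6 = 378
Subtract: 378 - 11 = 367
367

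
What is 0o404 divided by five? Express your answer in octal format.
Convert 0o404 (octal) → 4×64 + 4 = 260 (decimal)
Convert five (English words) → 5 (decimal)
Compute 260 ÷ 5 = 52
Convert 52 (decimal) → 52 = 6×8 + 4 → 0o64 (octal)
0o64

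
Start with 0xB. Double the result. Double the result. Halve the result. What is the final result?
Convert 0xB (hexadecimal) → 11 (decimal)
Start: 11
11 × 2 = 22
22 × 2 = 44
44 ÷ 2 = 22
22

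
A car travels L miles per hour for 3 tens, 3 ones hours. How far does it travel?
Convert L (Roman numeral) → 50 (decimal)
Convert 3 tens, 3 ones (place-value notation) → 3×10 + 3 = 33 (decimal)
Compute 50 × 33 = 1650
1650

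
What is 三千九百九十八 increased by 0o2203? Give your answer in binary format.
Convert 三千九百九十八 (Chinese numeral) → 3×1000 + 9×100 + 9×10 + 8 = 3998 (decimal)
Convert 0o2203 (octal) → 2×512 + 2×64 + 3 = 1155 (decimal)
Compute 3998 + 1155 = 5153
Convert 5153 (decimal) → 5153 = 4096 + 1024 + 32 + 1 → 0b1010000100001 (binary)
0b1010000100001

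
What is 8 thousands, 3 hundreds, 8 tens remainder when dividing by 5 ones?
Convert 8 thousands, 3 hundreds, 8 tens (place-value notation) → 8×1000 + 3×100 + 8×10 = 8380 (decimal)
Convert 5 ones (place-value notation) → 5 (decimal)
Compute 8380 mod 5 = 0
0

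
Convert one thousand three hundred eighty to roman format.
Convert one thousand three hundred eighty (English words) → 1×1000 + 3×100 + 80 = 1380 (decimal)
Convert 1380 (decimal) → 1380 = 1000 + 100 + 100 + 100 + 50 + 10 + 10 + 10 → MCCCLXXX (Roman numeral)
MCCCLXXX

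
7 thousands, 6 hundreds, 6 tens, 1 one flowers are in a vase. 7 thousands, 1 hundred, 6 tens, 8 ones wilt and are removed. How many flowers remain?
Convert 7 thousands, 6 hundreds, 6 tens, 1 one (place-value notation) → 7×1000 + 6×100 + 6×10 + 1 = 7661 (decimal)
Convert 7 thousands, 1 hundred, 6 tens, 8 ones (place-value notation) → 7×1000 + 1×100 + 6×10 + 8 = 7168 (decimal)
Compute 7661 - 7168 = 493
493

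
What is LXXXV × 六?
Convert LXXXV (Roman numeral) → 50 + 10 + 10 + 10 + 5 = 85 (decimal)
Convert 六 (Chinese numeral) → 6 (decimal)
Compute 85 × 6 = 510
510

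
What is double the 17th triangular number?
The 17th triangular number = 17×18/2 = 153
Compute 153 × 2 = 306
306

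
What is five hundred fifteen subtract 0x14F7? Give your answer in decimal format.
Convert five hundred fifteen (English words) → 5×100 + 15 = 515 (decimal)
Convert 0x14F7 (hexadecimal) → 1×4096 + 4×256 + 15×16 + 7 = 5367 (decimal)
Compute 515 - 5367 = -4852
-4852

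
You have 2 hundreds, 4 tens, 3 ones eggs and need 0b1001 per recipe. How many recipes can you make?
Convert 2 hundreds, 4 tens, 3 ones (place-value notation) → 2×100 + 4×10 + 3 = 243 (decimal)
Convert 0b1001 (binary) → 8 + 1 = 9 (decimal)
Compute 243 ÷ 9 = 27
27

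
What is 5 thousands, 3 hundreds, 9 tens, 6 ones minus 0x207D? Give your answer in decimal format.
Convert 5 thousands, 3 hundreds, 9 tens, 6 ones (place-value notation) → 5×1000 + 3×100 + 9×10 + 6 = 5396 (decimal)
Convert 0x207D (hexadecimal) → 2×4096 + 7×16 + 13 = 8317 (decimal)
Compute 5396 - 8317 = -2921
-2921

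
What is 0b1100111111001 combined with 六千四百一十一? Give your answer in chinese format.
Convert 0b1100111111001 (binary) → 4096 + 2048 + 256 + 128 + 64 + 32 + 16 + 8 + 1 = 6649 (decimal)
Convert 六千四百一十一 (Chinese numeral) → 6×1000 + 4×100 + 1×10 + 1 = 6411 (decimal)
Compute 6649 + 6411 = 13060
Convert 13060 (decimal) → 13060 = 1×10000 + 3×1000 + 6×10 → 一万三千零六十 (Chinese numeral)
一万三千零六十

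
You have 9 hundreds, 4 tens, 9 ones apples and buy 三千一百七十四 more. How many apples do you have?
Convert 9 hundreds, 4 tens, 9 ones (place-value notation) → 9×100 + 4×10 + 9 = 949 (decimal)
Convert 三千一百七十四 (Chinese numeral) → 3×1000 + 1×100 + 7×10 + 4 = 3174 (decimal)
Compute 949 + 3174 = 4123
4123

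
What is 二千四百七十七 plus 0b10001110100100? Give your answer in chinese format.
Convert 二千四百七十七 (Chinese numeral) → 2×1000 + 4×100 + 7×10 + 7 = 2477 (decimal)
Convert 0b10001110100100 (binary) → 8192 + 512 + 256 + 128 + 32 + 4 = 9124 (decimal)
Compute 2477 + 9124 = 11601
Convert 11601 (decimal) → 11601 = 1×10000 + 1×1000 + 6×100 + 1 → 一万一千六百零一 (Chinese numeral)
一万一千六百零一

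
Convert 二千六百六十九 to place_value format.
Convert 二千六百六十九 (Chinese numeral) → 2×1000 + 6×100 + 6×10 + 9 = 2669 (decimal)
Convert 2669 (decimal) → 2669 = 2×1000 + 6×100 + 6×10 + 9 → 2 thousands, 6 hundreds, 6 tens, 9 ones (place-value notation)
2 thousands, 6 hundreds, 6 tens, 9 ones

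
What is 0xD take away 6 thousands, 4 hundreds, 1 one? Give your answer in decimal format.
Convert 0xD (hexadecimal) → 13 (decimal)
Convert 6 thousands, 4 hundreds, 1 one (place-value notation) → 6×1000 + 4×100 + 1 = 6401 (decimal)
Compute 13 - 6401 = -6388
-6388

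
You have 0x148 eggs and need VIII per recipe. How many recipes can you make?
Convert 0x148 (hexadecimal) → 1×256 + 4×16 + 8 = 328 (decimal)
Convert VIII (Roman numeral) → 5 + 1 + 1 + 1 = 8 (decimal)
Compute 328 ÷ 8 = 41
41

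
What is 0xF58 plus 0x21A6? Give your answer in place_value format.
Convert 0xF58 (hexadecimal) → 15×256 + 5×16 + 8 = 3928 (decimal)
Convert 0x21A6 (hexadecimal) → 2×4096 + 1×256 + 10×16 + 6 = 8614 (decimal)
Compute 3928 + 8614 = 12542
Convert 12542 (decimal) → 12542 = 12×1000 + 5×100 + 4×10 + 2 → 12 thousands, 5 hundreds, 4 tens, 2 ones (place-value notation)
12 thousands, 5 hundreds, 4 tens, 2 ones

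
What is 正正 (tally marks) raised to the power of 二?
Convert 正正 (tally marks) → 5 + 5 = 10 (decimal)
Convert 二 (Chinese numeral) → 2 (decimal)
Compute 10 ^ 2 = 100
100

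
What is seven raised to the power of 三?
Convert seven (English words) → 7 (decimal)
Convert 三 (Chinese numeral) → 3 (decimal)
Compute 7 ^ 3 = 343
343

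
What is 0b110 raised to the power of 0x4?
Convert 0b110 (binary) → 4 + 2 = 6 (decimal)
Convert 0x4 (hexadecimal) → 4 (decimal)
Compute 6 ^ 4 = 1296
1296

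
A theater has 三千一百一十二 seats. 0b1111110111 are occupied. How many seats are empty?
Convert 三千一百一十二 (Chinese numeral) → 3×1000 + 1×100 + 1×10 + 2 = 3112 (decimal)
Convert 0b1111110111 (binary) → 512 + 256 + 128 + 64 + 32 + 16 + 4 + 2 + 1 = 1015 (decimal)
Compute 3112 - 1015 = 2097
2097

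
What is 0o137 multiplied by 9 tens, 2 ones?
Convert 0o137 (octal) → 1×64 + 3×8 + 7 = 95 (decimal)
Convert 9 tens, 2 ones (place-value notation) → 9×10 + 2 = 92 (decimal)
Compute 95 × 92 = 8740
8740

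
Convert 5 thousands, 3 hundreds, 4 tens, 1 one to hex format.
Convert 5 thousands, 3 hundreds, 4 tens, 1 one (place-value notation) → 5×1000 + 3×100 + 4×10 + 1 = 5341 (decimal)
Convert 5341 (decimal) → 5341 = 1×4096 + 4×256 + 13×16 + 13 → 0x14DD (hexadecimal)
0x14DD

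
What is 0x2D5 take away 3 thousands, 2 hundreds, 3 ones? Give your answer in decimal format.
Convert 0x2D5 (hexadecimal) → 2×256 + 13×16 + 5 = 725 (decimal)
Convert 3 thousands, 2 hundreds, 3 ones (place-value notation) → 3×1000 + 2×100 + 3 = 3203 (decimal)
Compute 725 - 3203 = -2478
-2478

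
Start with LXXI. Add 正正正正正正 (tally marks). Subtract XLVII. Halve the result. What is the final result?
Convert LXXI (Roman numeral) → 50 + 10 + 10 + 1 = 71 (decimal)
Start: 71
Convert 正正正正正正 (tally marks) → 5 + 5 + 5 + 5 + 5 + 5 = 30 (decimal)
71 + 30 = 101
Convert XLVII (Roman numeral) → 40 + 5 + 1 + 1 = 47 (decimal)
101 - 47 = 54
54 ÷ 2 = 27
27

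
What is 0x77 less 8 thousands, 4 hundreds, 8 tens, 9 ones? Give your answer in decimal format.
Convert 0x77 (hexadecimal) → 7×16 + 7 = 119 (decimal)
Convert 8 thousands, 4 hundreds, 8 tens, 9 ones (place-value notation) → 8×1000 + 4×100 + 8×10 + 9 = 8489 (decimal)
Compute 119 - 8489 = -8370
-8370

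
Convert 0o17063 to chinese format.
Convert 0o17063 (octal) → 1×4096 + 7×512 + 6×8 + 3 = 7731 (decimal)
Convert 7731 (decimal) → 7731 = 7×1000 + 7×100 + 3×10 + 1 → 七千七百三十一 (Chinese numeral)
七千七百三十一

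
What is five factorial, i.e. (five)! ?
Convert five (English words) → 5 (decimal)
Compute 5! = 120
120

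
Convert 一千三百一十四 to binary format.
Convert 一千三百一十四 (Chinese numeral) → 1×1000 + 3×100 + 1×10 + 4 = 1314 (decimal)
Convert 1314 (decimal) → 1314 = 1024 + 256 + 32 + 2 → 0b10100100010 (binary)
0b10100100010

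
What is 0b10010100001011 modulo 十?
Convert 0b10010100001011 (binary) → 8192 + 1024 + 256 + 8 + 2 + 1 = 9483 (decimal)
Convert 十 (Chinese numeral) → 1×10 = 10 (decimal)
Compute 9483 mod 10 = 3
3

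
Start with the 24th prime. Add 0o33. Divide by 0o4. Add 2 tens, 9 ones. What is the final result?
Convert the 24th prime (prime index) → 89 (decimal)
Start: 89
Convert 0o33 (octal) → 3×8 + 3 = 27 (decimal)
89 + 27 = 116
Convert 0o4 (octal) → 4 (decimal)
116 ÷ 4 = 29
Convert 2 tens, 9 ones (place-value notation) → 2×10 + 9 = 29 (decimal)
29 + 29 = 58
58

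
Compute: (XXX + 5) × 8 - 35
Convert XXX (Roman numeral) → 10 + 10 + 10 = 30 (decimal)
Expression in decimal: (30 + 5) × 8 - 35
Parentheses first: 30 + 5 = 35
Multiply: 35 × 8 = 280
Subtract: 280 - 35 = 245
245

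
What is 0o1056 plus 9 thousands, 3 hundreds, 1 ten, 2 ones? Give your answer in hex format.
Convert 0o1056 (octal) → 1×512 + 5×8 + 6 = 558 (decimal)
Convert 9 thousands, 3 hundreds, 1 ten, 2 ones (place-value notation) → 9×1000 + 3×100 + 1×10 + 2 = 9312 (decimal)
Compute 558 + 9312 = 9870
Convert 9870 (decimal) → 9870 = 2×4096 + 6×256 + 8×16 + 14 → 0x268E (hexadecimal)
0x268E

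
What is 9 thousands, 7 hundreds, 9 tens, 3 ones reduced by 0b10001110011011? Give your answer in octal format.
Convert 9 thousands, 7 hundreds, 9 tens, 3 ones (place-value notation) → 9×1000 + 7×100 + 9×10 + 3 = 9793 (decimal)
Convert 0b10001110011011 (binary) → 8192 + 512 + 256 + 128 + 16 + 8 + 2 + 1 = 9115 (decimal)
Compute 9793 - 9115 = 678
Convert 678 (decimal) → 678 = 1×512 + 2×64 + 4×8 + 6 → 0o1246 (octal)
0o1246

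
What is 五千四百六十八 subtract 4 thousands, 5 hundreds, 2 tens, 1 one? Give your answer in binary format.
Convert 五千四百六十八 (Chinese numeral) → 5×1000 + 4×100 + 6×10 + 8 = 5468 (decimal)
Convert 4 thousands, 5 hundreds, 2 tens, 1 one (place-value notation) → 4×1000 + 5×100 + 2×10 + 1 = 4521 (decimal)
Compute 5468 - 4521 = 947
Convert 947 (decimal) → 947 = 512 + 256 + 128 + 32 + 16 + 2 + 1 → 0b1110110011 (binary)
0b1110110011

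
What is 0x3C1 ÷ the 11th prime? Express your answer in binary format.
Convert 0x3C1 (hexadecimal) → 3×256 + 12×16 + 1 = 961 (decimal)
Convert the 11th prime (prime index) → 31 (decimal)
Compute 961 ÷ 31 = 31
Convert 31 (decimal) → 31 = 16 + 8 + 4 + 2 + 1 → 0b11111 (binary)
0b11111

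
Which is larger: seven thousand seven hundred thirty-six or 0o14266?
Convert seven thousand seven hundred thirty-six (English words) → 7×1000 + 7×100 + 36 = 7736 (decimal)
Convert 0o14266 (octal) → 1×4096 + 4×512 + 2×64 + 6×8 + 6 = 6326 (decimal)
Compare 7736 vs 6326: larger = 7736
7736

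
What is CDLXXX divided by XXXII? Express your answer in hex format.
Convert CDLXXX (Roman numeral) → 400 + 50 + 10 + 10 + 10 = 480 (decimal)
Convert XXXII (Roman numeral) → 10 + 10 + 10 + 1 + 1 = 32 (decimal)
Compute 480 ÷ 32 = 15
Convert 15 (decimal) → 0xF (hexadecimal)
0xF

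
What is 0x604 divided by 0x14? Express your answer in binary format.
Convert 0x604 (hexadecimal) → 6×256 + 4 = 1540 (decimal)
Convert 0x14 (hexadecimal) → 1×16 + 4 = 20 (decimal)
Compute 1540 ÷ 20 = 77
Convert 77 (decimal) → 77 = 64 + 8 + 4 + 1 → 0b1001101 (binary)
0b1001101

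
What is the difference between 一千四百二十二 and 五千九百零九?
Convert 一千四百二十二 (Chinese numeral) → 1×1000 + 4×100 + 2×10 + 2 = 1422 (decimal)
Convert 五千九百零九 (Chinese numeral) → 5×1000 + 9×100 + 9 = 5909 (decimal)
Difference: |1422 - 5909| = 4487
4487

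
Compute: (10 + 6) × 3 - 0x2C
Convert 0x2C (hexadecimal) → 2×16 + 12 = 44 (decimal)
Expression in decimal: (10 + 6) × 3 - 44
Parentheses first: 10 + 6 = 16
Multiply: 16 × 3 = 48
Subtract: 48 - 44 = 4
4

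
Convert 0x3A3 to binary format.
Convert 0x3A3 (hexadecimal) → 3×256 + 10×16 + 3 = 931 (decimal)
Convert 931 (decimal) → 931 = 512 + 256 + 128 + 32 + 2 + 1 → 0b1110100011 (binary)
0b1110100011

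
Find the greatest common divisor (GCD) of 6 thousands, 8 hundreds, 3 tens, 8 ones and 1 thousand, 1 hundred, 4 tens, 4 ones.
Convert 6 thousands, 8 hundreds, 3 tens, 8 ones (place-value notation) → 6×1000 + 8×100 + 3×10 + 8 = 6838 (decimal)
Convert 1 thousand, 1 hundred, 4 tens, 4 ones (place-value notation) → 1×1000 + 1×100 + 4×10 + 4 = 1144 (decimal)
Compute gcd(6838, 1144) = 26
26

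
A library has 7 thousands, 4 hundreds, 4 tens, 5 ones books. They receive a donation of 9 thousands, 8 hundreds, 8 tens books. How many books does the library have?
Convert 7 thousands, 4 hundreds, 4 tens, 5 ones (place-value notation) → 7×1000 + 4×100 + 4×10 + 5 = 7445 (decimal)
Convert 9 thousands, 8 hundreds, 8 tens (place-value notation) → 9×1000 + 8×100 + 8×10 = 9880 (decimal)
Compute 7445 + 9880 = 17325
17325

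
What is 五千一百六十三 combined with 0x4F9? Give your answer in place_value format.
Convert 五千一百六十三 (Chinese numeral) → 5×1000 + 1×100 + 6×10 + 3 = 5163 (decimal)
Convert 0x4F9 (hexadecimal) → 4×256 + 15×16 + 9 = 1273 (decimal)
Compute 5163 + 1273 = 6436
Convert 6436 (decimal) → 6436 = 6×1000 + 4×100 + 3×10 + 6 → 6 thousands, 4 hundreds, 3 tens, 6 ones (place-value notation)
6 thousands, 4 hundreds, 3 tens, 6 ones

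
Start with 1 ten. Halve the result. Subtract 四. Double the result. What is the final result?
Convert 1 ten (place-value notation) → 1×10 = 10 (decimal)
Start: 10
10 ÷ 2 = 5
Convert 四 (Chinese numeral) → 4 (decimal)
5 - 4 = 1
1 × 2 = 2
2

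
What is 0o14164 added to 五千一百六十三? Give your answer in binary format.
Convert 0o14164 (octal) → 1×4096 + 4×512 + 1×64 + 6×8 + 4 = 6260 (decimal)
Convert 五千一百六十三 (Chinese numeral) → 5×1000 + 1×100 + 6×10 + 3 = 5163 (decimal)
Compute 6260 + 5163 = 11423
Convert 11423 (decimal) → 11423 = 8192 + 2048 + 1024 + 128 + 16 + 8 + 4 + 2 + 1 → 0b10110010011111 (binary)
0b10110010011111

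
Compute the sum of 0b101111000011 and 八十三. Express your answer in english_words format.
Convert 0b101111000011 (binary) → 2048 + 512 + 256 + 128 + 64 + 2 + 1 = 3011 (decimal)
Convert 八十三 (Chinese numeral) → 8×10 + 3 = 83 (decimal)
Compute 3011 + 83 = 3094
Convert 3094 (decimal) → 3094 = 3×1000 + 94 → three thousand ninety-four (English words)
three thousand ninety-four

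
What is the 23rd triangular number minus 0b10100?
The 23rd triangular number = 23×24/2 = 276
Convert 0b10100 (binary) → 16 + 4 = 20 (decimal)
Compute 276 - 20 = 256
256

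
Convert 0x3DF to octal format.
Convert 0x3DF (hexadecimal) → 3×256 + 13×16 + 15 = 991 (decimal)
Convert 991 (decimal) → 991 = 1×512 + 7×64 + 3×8 + 7 → 0o1737 (octal)
0o1737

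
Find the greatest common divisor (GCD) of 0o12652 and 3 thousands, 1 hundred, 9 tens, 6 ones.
Convert 0o12652 (octal) → 1×4096 + 2×512 + 6×64 + 5×8 + 2 = 5546 (decimal)
Convert 3 thousands, 1 hundred, 9 tens, 6 ones (place-value notation) → 3×1000 + 1×100 + 9×10 + 6 = 3196 (decimal)
Compute gcd(5546, 3196) = 94
94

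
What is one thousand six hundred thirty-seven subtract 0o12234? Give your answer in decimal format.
Convert one thousand six hundred thirty-seven (English words) → 1×1000 + 6×100 + 37 = 1637 (decimal)
Convert 0o12234 (octal) → 1×4096 + 2×512 + 2×64 + 3×8 + 4 = 5276 (decimal)
Compute 1637 - 5276 = -3639
-3639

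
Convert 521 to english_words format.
Convert 521 (decimal) → 521 = 5×100 + 21 → five hundred twenty-one (English words)
five hundred twenty-one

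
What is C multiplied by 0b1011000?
Convert C (Roman numeral) → 100 (decimal)
Convert 0b1011000 (binary) → 64 + 16 + 8 = 88 (decimal)
Compute 100 × 88 = 8800
8800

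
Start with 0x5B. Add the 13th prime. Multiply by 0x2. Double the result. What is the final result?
Convert 0x5B (hexadecimal) → 5×16 + 11 = 91 (decimal)
Start: 91
Convert the 13th prime (prime index) → 41 (decimal)
91 + 41 = 132
Convert 0x2 (hexadecimal) → 2 (decimal)
132 × 2 = 264
264 × 2 = 528
528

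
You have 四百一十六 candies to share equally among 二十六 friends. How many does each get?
Convert 四百一十六 (Chinese numeral) → 4×100 + 1×10 + 6 = 416 (decimal)
Convert 二十六 (Chinese numeral) → 2×10 + 6 = 26 (decimal)
Compute 416 ÷ 26 = 16
16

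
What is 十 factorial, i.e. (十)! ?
Convert 十 (Chinese numeral) → 1×10 = 10 (decimal)
Compute 10! = 3628800
3628800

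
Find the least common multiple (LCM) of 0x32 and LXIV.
Convert 0x32 (hexadecimal) → 3×16 + 2 = 50 (decimal)
Convert LXIV (Roman numeral) → 50 + 10 + 4 = 64 (decimal)
Compute lcm(50, 64) = 1600
1600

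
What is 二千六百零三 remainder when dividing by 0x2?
Convert 二千六百零三 (Chinese numeral) → 2×1000 + 6×100 + 3 = 2603 (decimal)
Convert 0x2 (hexadecimal) → 2 (decimal)
Compute 2603 mod 2 = 1
1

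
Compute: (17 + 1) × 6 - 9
Parentheses first: 17 + 1 = 18
Multiply: 18 × 6 = 108
Subtract: 108 - 9 = 99
99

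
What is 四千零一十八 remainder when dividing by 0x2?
Convert 四千零一十八 (Chinese numeral) → 4×1000 + 1×10 + 8 = 4018 (decimal)
Convert 0x2 (hexadecimal) → 2 (decimal)
Compute 4018 mod 2 = 0
0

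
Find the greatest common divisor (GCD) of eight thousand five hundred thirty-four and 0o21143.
Convert eight thousand five hundred thirty-four (English words) → 8×1000 + 5×100 + 34 = 8534 (decimal)
Convert 0o21143 (octal) → 2×4096 + 1×512 + 1×64 + 4×8 + 3 = 8803 (decimal)
Compute gcd(8534, 8803) = 1
1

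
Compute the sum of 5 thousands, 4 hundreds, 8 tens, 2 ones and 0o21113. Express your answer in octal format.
Convert 5 thousands, 4 hundreds, 8 tens, 2 ones (place-value notation) → 5×1000 + 4×100 + 8×10 + 2 = 5482 (decimal)
Convert 0o21113 (octal) → 2×4096 + 1×512 + 1×64 + 1×8 + 3 = 8779 (decimal)
Compute 5482 + 8779 = 14261
Convert 14261 (decimal) → 14261 = 3×4096 + 3×512 + 6×64 + 6×8 + 5 → 0o33665 (octal)
0o33665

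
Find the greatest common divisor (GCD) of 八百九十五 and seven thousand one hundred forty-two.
Convert 八百九十五 (Chinese numeral) → 8×100 + 9×10 + 5 = 895 (decimal)
Convert seven thousand one hundred forty-two (English words) → 7×1000 + 1×100 + 42 = 7142 (decimal)
Compute gcd(895, 7142) = 1
1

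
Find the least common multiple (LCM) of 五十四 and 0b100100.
Convert 五十四 (Chinese numeral) → 5×10 + 4 = 54 (decimal)
Convert 0b100100 (binary) → 32 + 4 = 36 (decimal)
Compute lcm(54, 36) = 108
108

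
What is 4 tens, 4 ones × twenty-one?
Convert 4 tens, 4 ones (place-value notation) → 4×10 + 4 = 44 (decimal)
Convert twenty-one (English words) → 21 (decimal)
Compute 44 × 21 = 924
924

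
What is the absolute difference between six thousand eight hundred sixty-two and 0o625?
Convert six thousand eight hundred sixty-two (English words) → 6×1000 + 8×100 + 62 = 6862 (decimal)
Convert 0o625 (octal) → 6×64 + 2×8 + 5 = 405 (decimal)
Compute |6862 - 405| = 6457
6457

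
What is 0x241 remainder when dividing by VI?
Convert 0x241 (hexadecimal) → 2×256 + 4×16 + 1 = 577 (decimal)
Convert VI (Roman numeral) → 5 + 1 = 6 (decimal)
Compute 577 mod 6 = 1
1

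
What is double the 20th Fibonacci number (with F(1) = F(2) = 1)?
The 20th Fibonacci number (with F(1) = F(2) = 1) = 6765
Compute 6765 × 2 = 13530
13530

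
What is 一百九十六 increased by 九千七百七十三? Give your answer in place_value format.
Convert 一百九十六 (Chinese numeral) → 1×100 + 9×10 + 6 = 196 (decimal)
Convert 九千七百七十三 (Chinese numeral) → 9×1000 + 7×100 + 7×10 + 3 = 9773 (decimal)
Compute 196 + 9773 = 9969
Convert 9969 (decimal) → 9969 = 9×1000 + 9×100 + 6×10 + 9 → 9 thousands, 9 hundreds, 6 tens, 9 ones (place-value notation)
9 thousands, 9 hundreds, 6 tens, 9 ones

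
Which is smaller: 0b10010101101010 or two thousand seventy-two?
Convert 0b10010101101010 (binary) → 8192 + 1024 + 256 + 64 + 32 + 8 + 2 = 9578 (decimal)
Convert two thousand seventy-two (English words) → 2×1000 + 72 = 2072 (decimal)
Compare 9578 vs 2072: smaller = 2072
2072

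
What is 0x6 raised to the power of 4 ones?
Convert 0x6 (hexadecimal) → 6 (decimal)
Convert 4 ones (place-value notation) → 4 (decimal)
Compute 6 ^ 4 = 1296
1296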